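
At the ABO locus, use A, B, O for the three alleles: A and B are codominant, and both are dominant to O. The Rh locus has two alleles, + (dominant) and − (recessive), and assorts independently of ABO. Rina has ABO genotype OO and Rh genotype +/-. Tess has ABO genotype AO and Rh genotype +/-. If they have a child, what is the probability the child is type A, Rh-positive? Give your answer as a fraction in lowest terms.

3/8

ABO cross OO × AO → offspring phenotypes: 1/2 O, 1/2 A.
Rh cross +/- × +/- → 3/4 Rh+, 1/4 Rh-.
Independent loci: P(type A, Rh-positive) = 1/2 × 3/4 = 3/8.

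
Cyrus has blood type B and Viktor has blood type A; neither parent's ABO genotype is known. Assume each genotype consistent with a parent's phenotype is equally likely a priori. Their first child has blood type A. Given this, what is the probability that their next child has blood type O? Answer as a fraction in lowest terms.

Possible genotypes: Cyrus ∈ {BB, BO}; Viktor ∈ {AA, AO}.
Weight each parental genotype pair by prior × P(type-A child):
  BO × AA: posterior weight 2/3; P(next child type O) = 0.
  BO × AO: posterior weight 1/3; P(next child type O) = 1/4.
Weighted sum = 1/12.

1/12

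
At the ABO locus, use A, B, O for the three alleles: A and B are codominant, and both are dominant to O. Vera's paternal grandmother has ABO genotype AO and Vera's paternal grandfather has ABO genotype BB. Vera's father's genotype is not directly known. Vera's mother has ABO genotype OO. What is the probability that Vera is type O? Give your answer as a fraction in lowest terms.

Vera's father's ABO genotype from AO × BB: 1/2 AB, 1/2 BO.
Crossing each possibility with the mother OO and summing P(type O): 1/2·0 + 1/2·1/2 = 1/4.

1/4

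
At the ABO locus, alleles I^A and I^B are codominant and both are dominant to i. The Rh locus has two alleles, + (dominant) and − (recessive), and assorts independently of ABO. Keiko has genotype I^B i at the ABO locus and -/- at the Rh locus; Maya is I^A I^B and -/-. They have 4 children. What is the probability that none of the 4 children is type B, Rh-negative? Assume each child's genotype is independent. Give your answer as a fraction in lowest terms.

1/16

ABO cross I^B i × I^A I^B → 1/4 A, 1/2 B, 1/4 AB.
Rh cross -/- × -/- → 1 Rh-; so P(type B, Rh-negative) = 1/2 × 1 = 1/2 per child.
P(not type B, Rh-negative) = 1/2 for one child; (1/2)^4 = 1/16.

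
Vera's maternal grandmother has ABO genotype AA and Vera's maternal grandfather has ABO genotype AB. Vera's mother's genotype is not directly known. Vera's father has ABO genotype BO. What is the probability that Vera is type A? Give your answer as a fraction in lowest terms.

Vera's mother's ABO genotype from AA × AB: 1/2 AA, 1/2 AB.
Crossing each possibility with the father BO and summing P(type A): 1/2·1/2 + 1/2·1/4 = 3/8.

3/8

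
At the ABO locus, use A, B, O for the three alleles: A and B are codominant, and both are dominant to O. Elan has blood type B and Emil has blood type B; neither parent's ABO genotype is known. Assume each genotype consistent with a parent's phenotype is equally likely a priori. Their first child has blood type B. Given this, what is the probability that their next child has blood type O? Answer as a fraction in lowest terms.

1/20

Possible genotypes: Elan ∈ {BB, BO}; Emil ∈ {BB, BO}.
Weight each parental genotype pair by prior × P(type-B child):
  BB × BB: posterior weight 4/15; P(next child type O) = 0.
  BB × BO: posterior weight 4/15; P(next child type O) = 0.
  BO × BB: posterior weight 4/15; P(next child type O) = 0.
  BO × BO: posterior weight 1/5; P(next child type O) = 1/4.
Weighted sum = 1/20.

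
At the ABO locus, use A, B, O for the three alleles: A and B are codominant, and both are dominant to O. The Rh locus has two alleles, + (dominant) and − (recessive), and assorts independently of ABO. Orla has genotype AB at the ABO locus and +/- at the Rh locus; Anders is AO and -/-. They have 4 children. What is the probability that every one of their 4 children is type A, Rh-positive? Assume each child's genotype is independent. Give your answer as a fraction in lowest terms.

ABO cross AB × AO → 1/2 A, 1/4 B, 1/4 AB.
Rh cross +/- × -/- → 1/2 Rh+, 1/2 Rh-; so P(type A, Rh-positive) = 1/2 × 1/2 = 1/4 per child.
All 4 independent: (1/4)^4 = 1/256.

1/256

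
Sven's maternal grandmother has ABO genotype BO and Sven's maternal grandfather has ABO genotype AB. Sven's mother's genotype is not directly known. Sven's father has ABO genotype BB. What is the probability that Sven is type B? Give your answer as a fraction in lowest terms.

3/4

Sven's mother's ABO genotype from BO × AB: 1/4 AB, 1/4 AO, 1/4 BB, 1/4 BO.
Crossing each possibility with the father BB and summing P(type B): 1/4·1/2 + 1/4·1/2 + 1/4·1 + 1/4·1 = 3/4.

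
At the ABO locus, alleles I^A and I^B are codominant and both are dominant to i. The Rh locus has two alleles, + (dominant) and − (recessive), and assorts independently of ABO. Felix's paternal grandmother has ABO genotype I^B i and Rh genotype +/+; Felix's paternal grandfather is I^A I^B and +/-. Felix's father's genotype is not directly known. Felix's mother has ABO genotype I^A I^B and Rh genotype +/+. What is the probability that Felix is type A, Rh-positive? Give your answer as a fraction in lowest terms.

Felix's father's ABO genotype from I^B i × I^A I^B: 1/4 I^A I^B, 1/4 I^A i, 1/4 I^B I^B, 1/4 I^B i.
Crossing each possibility with the mother I^A I^B and summing P(type A): 1/4·1/4 + 1/4·1/2 + 1/4·0 + 1/4·1/4 = 1/4.
Similarly for Rh via the father's Rh distribution: P(Rh+) = 1.
Independent loci: 1/4 × 1 = 1/4.

1/4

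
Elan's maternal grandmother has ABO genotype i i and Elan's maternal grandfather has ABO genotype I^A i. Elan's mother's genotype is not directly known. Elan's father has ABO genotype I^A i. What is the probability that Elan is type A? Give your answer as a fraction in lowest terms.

5/8

Elan's mother's ABO genotype from i i × I^A i: 1/2 I^A i, 1/2 i i.
Crossing each possibility with the father I^A i and summing P(type A): 1/2·3/4 + 1/2·1/2 = 5/8.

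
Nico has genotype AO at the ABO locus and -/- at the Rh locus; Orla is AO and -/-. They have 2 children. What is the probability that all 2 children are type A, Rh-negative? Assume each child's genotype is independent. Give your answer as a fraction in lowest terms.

ABO cross AO × AO → 1/4 O, 3/4 A.
Rh cross -/- × -/- → 1 Rh-; so P(type A, Rh-negative) = 3/4 × 1 = 3/4 per child.
All 2 independent: (3/4)^2 = 9/16.

9/16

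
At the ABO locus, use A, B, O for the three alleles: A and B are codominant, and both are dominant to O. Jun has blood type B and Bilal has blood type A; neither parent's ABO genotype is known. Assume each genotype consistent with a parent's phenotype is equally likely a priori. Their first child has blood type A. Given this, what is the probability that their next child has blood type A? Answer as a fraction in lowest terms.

Possible genotypes: Jun ∈ {BB, BO}; Bilal ∈ {AA, AO}.
Weight each parental genotype pair by prior × P(type-A child):
  BO × AA: posterior weight 2/3; P(next child type A) = 1/2.
  BO × AO: posterior weight 1/3; P(next child type A) = 1/4.
Weighted sum = 5/12.

5/12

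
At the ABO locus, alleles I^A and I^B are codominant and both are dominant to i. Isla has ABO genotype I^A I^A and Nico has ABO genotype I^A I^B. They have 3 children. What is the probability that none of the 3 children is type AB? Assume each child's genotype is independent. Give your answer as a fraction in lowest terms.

ABO cross I^A I^A × I^A I^B → 1/2 A, 1/2 AB.
So P(type AB) = 1/2 per child.
P(not type AB) = 1/2 for one child; (1/2)^3 = 1/8.

1/8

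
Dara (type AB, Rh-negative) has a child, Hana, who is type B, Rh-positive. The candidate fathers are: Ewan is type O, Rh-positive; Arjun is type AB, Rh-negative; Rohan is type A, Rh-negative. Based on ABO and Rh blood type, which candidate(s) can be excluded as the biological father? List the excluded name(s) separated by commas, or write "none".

A candidate is excluded only if no genotype consistent with his phenotype could produce a type B, Rh-positive child with a type AB, Rh-negative mother.
Arjun (type AB, Rh-): no genotype consistent with that phenotype can produce a type-B Rh+ child with a type-AB mother.
Rohan (type A, Rh-): no genotype consistent with that phenotype can produce a type-B Rh+ child with a type-AB mother.

Arjun, Rohan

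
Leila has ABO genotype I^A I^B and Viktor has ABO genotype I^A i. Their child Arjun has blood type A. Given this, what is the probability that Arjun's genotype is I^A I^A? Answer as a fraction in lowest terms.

Cross I^A I^B × I^A i → 1/4 I^A I^A, 1/4 I^A I^B, 1/4 I^A i, 1/4 I^B i.
Type-A genotypes among offspring: I^A I^A (1/4), I^A i (1/4); total 1/2.
P(I^A I^A | type A) = (1/4) / (1/2) = 1/2.

1/2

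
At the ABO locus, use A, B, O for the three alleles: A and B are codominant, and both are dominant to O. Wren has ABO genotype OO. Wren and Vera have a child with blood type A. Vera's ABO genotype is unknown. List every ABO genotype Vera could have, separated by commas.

AA, AB, AO

For each candidate genotype of Vera, check whether crossing it with OO can produce every observed child phenotype.
  AA → possible child types {A} ✓
  AB → possible child types {A, B} ✓
  AO → possible child types {O, A} ✓
  BB → possible child types {B} ✗
  BO → possible child types {O, B} ✗
  OO → possible child types {O} ✗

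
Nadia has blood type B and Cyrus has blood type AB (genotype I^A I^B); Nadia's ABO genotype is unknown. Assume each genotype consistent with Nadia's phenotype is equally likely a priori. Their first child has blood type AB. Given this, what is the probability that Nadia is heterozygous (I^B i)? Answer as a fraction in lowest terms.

1/3

Possible genotypes: Nadia ∈ {I^B I^B, I^B i}; Cyrus ∈ {I^A I^B}.
Weight each parental genotype pair by prior × P(type-AB child):
  I^B I^B × I^A I^B: posterior weight 2/3.
  I^B i × I^A I^B: posterior weight 1/3.
Sum the posterior weight over pairs where Nadia is I^B i: 1/3.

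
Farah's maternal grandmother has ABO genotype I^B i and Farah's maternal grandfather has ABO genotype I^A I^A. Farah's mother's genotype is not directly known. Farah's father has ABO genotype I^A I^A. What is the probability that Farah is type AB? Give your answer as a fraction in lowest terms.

1/4

Farah's mother's ABO genotype from I^B i × I^A I^A: 1/2 I^A I^B, 1/2 I^A i.
Crossing each possibility with the father I^A I^A and summing P(type AB): 1/2·1/2 + 1/2·0 = 1/4.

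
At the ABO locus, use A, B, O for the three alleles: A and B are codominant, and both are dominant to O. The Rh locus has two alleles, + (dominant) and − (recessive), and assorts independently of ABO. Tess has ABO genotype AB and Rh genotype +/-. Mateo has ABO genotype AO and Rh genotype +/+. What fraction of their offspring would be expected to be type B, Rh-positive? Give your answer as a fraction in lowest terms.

1/4

ABO cross AB × AO → offspring phenotypes: 1/2 A, 1/4 B, 1/4 AB.
Rh cross +/- × +/+ → 1 Rh+.
Independent loci: P(type B, Rh-positive) = 1/4 × 1 = 1/4.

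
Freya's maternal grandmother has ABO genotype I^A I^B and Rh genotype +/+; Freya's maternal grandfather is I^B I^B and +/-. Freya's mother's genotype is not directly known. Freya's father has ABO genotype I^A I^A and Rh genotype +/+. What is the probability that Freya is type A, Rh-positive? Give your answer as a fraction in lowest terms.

Freya's mother's ABO genotype from I^A I^B × I^B I^B: 1/2 I^A I^B, 1/2 I^B I^B.
Crossing each possibility with the father I^A I^A and summing P(type A): 1/2·1/2 + 1/2·0 = 1/4.
Similarly for Rh via the mother's Rh distribution: P(Rh+) = 1.
Independent loci: 1/4 × 1 = 1/4.

1/4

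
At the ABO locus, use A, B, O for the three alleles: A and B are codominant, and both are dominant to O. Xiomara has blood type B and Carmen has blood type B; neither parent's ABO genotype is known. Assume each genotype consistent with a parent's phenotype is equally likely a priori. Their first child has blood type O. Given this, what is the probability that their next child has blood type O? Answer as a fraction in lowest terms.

Possible genotypes: Xiomara ∈ {BB, BO}; Carmen ∈ {BB, BO}.
Weight each parental genotype pair by prior × P(type-O child):
  BO × BO: posterior weight 1; P(next child type O) = 1/4.
Weighted sum = 1/4.

1/4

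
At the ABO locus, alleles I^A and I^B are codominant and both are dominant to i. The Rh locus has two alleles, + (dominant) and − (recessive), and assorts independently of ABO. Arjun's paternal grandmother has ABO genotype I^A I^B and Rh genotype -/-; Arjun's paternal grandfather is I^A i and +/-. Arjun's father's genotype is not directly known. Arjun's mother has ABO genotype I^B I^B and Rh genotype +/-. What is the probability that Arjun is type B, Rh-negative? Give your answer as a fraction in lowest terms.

3/16

Arjun's father's ABO genotype from I^A I^B × I^A i: 1/4 I^A I^A, 1/4 I^A I^B, 1/4 I^A i, 1/4 I^B i.
Crossing each possibility with the mother I^B I^B and summing P(type B): 1/4·0 + 1/4·1/2 + 1/4·1/2 + 1/4·1 = 1/2.
Similarly for Rh via the father's Rh distribution: P(Rh-) = 3/8.
Independent loci: 1/2 × 3/8 = 3/16.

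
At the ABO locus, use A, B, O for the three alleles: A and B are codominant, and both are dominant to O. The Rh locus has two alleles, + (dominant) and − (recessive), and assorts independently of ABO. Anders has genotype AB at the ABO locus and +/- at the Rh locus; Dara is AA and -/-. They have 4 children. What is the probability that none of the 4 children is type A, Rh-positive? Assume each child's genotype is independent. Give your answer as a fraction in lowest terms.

ABO cross AB × AA → 1/2 A, 1/2 AB.
Rh cross +/- × -/- → 1/2 Rh+, 1/2 Rh-; so P(type A, Rh-positive) = 1/2 × 1/2 = 1/4 per child.
P(not type A, Rh-positive) = 3/4 for one child; (3/4)^4 = 81/256.

81/256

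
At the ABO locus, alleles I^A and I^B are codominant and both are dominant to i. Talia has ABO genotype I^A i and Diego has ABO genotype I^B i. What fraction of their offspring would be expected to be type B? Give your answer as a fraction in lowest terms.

ABO cross I^A i × I^B i → offspring phenotypes: 1/4 O, 1/4 A, 1/4 B, 1/4 AB.
So P(type B) = 1/4.

1/4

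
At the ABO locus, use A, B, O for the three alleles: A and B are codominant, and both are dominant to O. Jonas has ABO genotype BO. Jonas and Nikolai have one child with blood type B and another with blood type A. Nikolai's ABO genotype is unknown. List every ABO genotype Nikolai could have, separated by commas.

AB, AO

For each candidate genotype of Nikolai, check whether crossing it with BO can produce every observed child phenotype.
  AA → possible child types {A, AB} ✗
  AB → possible child types {A, B, AB} ✓
  AO → possible child types {O, A, B, AB} ✓
  BB → possible child types {B} ✗
  BO → possible child types {O, B} ✗
  OO → possible child types {O, B} ✗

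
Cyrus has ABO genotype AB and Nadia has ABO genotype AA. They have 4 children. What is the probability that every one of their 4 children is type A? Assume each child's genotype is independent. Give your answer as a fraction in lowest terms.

1/16

ABO cross AB × AA → 1/2 A, 1/2 AB.
So P(type A) = 1/2 per child.
All 4 independent: (1/2)^4 = 1/16.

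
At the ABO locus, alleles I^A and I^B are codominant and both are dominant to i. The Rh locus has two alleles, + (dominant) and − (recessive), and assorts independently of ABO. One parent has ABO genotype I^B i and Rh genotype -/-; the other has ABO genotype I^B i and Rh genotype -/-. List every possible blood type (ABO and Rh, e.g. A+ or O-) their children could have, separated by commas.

O-, B-

Gametes from I^B i × I^B i give offspring ABO genotypes I^B I^B, I^B i, i i, i.e. phenotypes O, B.
Rh cross -/- × -/- → phenotypes Rh-.
Combining independently: O-, B-.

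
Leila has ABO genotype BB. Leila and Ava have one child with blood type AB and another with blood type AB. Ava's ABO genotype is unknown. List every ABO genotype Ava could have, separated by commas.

For each candidate genotype of Ava, check whether crossing it with BB can produce every observed child phenotype.
  AA → possible child types {AB} ✓
  AB → possible child types {B, AB} ✓
  AO → possible child types {B, AB} ✓
  BB → possible child types {B} ✗
  BO → possible child types {B} ✗
  OO → possible child types {B} ✗

AA, AB, AO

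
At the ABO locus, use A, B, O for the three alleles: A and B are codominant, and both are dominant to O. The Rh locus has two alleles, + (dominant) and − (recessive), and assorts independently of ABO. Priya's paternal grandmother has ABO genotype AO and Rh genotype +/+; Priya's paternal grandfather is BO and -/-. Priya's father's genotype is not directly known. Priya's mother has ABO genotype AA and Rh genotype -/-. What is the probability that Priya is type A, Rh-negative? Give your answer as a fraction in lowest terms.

Priya's father's ABO genotype from AO × BO: 1/4 AB, 1/4 AO, 1/4 BO, 1/4 OO.
Crossing each possibility with the mother AA and summing P(type A): 1/4·1/2 + 1/4·1 + 1/4·1/2 + 1/4·1 = 3/4.
Similarly for Rh via the father's Rh distribution: P(Rh-) = 1/2.
Independent loci: 3/4 × 1/2 = 3/8.

3/8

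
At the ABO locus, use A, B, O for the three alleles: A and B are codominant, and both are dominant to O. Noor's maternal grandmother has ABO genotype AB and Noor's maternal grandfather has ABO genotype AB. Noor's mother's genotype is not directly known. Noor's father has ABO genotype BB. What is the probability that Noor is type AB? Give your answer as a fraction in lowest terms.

1/2

Noor's mother's ABO genotype from AB × AB: 1/4 AA, 1/2 AB, 1/4 BB.
Crossing each possibility with the father BB and summing P(type AB): 1/4·1 + 1/2·1/2 + 1/4·0 = 1/2.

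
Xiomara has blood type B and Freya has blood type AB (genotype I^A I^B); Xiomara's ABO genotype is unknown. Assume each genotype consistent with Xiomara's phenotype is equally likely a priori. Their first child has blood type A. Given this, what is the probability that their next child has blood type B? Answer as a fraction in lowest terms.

Possible genotypes: Xiomara ∈ {I^B I^B, I^B i}; Freya ∈ {I^A I^B}.
Weight each parental genotype pair by prior × P(type-A child):
  I^B i × I^A I^B: posterior weight 1; P(next child type B) = 1/2.
Weighted sum = 1/2.

1/2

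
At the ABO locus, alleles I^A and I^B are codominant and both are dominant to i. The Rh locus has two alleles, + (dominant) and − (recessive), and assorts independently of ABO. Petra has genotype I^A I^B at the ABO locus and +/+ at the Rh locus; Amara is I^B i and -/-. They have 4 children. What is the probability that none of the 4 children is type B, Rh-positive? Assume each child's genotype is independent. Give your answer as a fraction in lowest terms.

1/16

ABO cross I^A I^B × I^B i → 1/4 A, 1/2 B, 1/4 AB.
Rh cross +/+ × -/- → 1 Rh+; so P(type B, Rh-positive) = 1/2 × 1 = 1/2 per child.
P(not type B, Rh-positive) = 1/2 for one child; (1/2)^4 = 1/16.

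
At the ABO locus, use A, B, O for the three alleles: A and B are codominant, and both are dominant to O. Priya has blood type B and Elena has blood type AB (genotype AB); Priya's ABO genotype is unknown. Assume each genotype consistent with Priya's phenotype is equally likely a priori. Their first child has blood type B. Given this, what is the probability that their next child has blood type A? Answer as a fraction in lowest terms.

1/8

Possible genotypes: Priya ∈ {BB, BO}; Elena ∈ {AB}.
Weight each parental genotype pair by prior × P(type-B child):
  BB × AB: posterior weight 1/2; P(next child type A) = 0.
  BO × AB: posterior weight 1/2; P(next child type A) = 1/4.
Weighted sum = 1/8.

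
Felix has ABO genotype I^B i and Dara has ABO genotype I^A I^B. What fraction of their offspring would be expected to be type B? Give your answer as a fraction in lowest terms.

1/2

ABO cross I^B i × I^A I^B → offspring phenotypes: 1/4 A, 1/2 B, 1/4 AB.
So P(type B) = 1/2.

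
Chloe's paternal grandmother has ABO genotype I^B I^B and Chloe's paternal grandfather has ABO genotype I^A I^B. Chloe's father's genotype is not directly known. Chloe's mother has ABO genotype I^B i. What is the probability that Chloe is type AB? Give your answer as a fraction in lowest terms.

1/8

Chloe's father's ABO genotype from I^B I^B × I^A I^B: 1/2 I^A I^B, 1/2 I^B I^B.
Crossing each possibility with the mother I^B i and summing P(type AB): 1/2·1/4 + 1/2·0 = 1/8.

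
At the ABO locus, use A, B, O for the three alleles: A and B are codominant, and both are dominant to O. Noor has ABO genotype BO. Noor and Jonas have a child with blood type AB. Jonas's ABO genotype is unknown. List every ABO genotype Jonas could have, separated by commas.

AA, AB, AO

For each candidate genotype of Jonas, check whether crossing it with BO can produce every observed child phenotype.
  AA → possible child types {A, AB} ✓
  AB → possible child types {A, B, AB} ✓
  AO → possible child types {O, A, B, AB} ✓
  BB → possible child types {B} ✗
  BO → possible child types {O, B} ✗
  OO → possible child types {O, B} ✗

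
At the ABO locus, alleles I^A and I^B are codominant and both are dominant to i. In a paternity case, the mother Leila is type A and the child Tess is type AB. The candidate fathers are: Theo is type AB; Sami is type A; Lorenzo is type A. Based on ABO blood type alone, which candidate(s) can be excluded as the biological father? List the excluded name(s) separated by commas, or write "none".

Sami, Lorenzo

A candidate is excluded only if no genotype consistent with his phenotype could produce a type AB child with a type A mother.
Sami (type A): no genotype consistent with that phenotype can produce a type-AB child with a type-A mother.
Lorenzo (type A): no genotype consistent with that phenotype can produce a type-AB child with a type-A mother.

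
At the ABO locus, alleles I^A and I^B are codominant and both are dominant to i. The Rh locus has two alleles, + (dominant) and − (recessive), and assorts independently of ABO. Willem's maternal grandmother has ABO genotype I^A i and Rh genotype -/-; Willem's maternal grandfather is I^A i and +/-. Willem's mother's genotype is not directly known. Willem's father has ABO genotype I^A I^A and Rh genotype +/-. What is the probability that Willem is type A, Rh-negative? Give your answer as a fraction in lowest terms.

3/8

Willem's mother's ABO genotype from I^A i × I^A i: 1/4 I^A I^A, 1/2 I^A i, 1/4 i i.
Crossing each possibility with the father I^A I^A and summing P(type A): 1/4·1 + 1/2·1 + 1/4·1 = 1.
Similarly for Rh via the mother's Rh distribution: P(Rh-) = 3/8.
Independent loci: 1 × 3/8 = 3/8.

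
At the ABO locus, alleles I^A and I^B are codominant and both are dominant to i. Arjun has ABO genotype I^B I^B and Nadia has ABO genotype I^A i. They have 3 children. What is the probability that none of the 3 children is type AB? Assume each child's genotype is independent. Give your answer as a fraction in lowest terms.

1/8

ABO cross I^B I^B × I^A i → 1/2 B, 1/2 AB.
So P(type AB) = 1/2 per child.
P(not type AB) = 1/2 for one child; (1/2)^3 = 1/8.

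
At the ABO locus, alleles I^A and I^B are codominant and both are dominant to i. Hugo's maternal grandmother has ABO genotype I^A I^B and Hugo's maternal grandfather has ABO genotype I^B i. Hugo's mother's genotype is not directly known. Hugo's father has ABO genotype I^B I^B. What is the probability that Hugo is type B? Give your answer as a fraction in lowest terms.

3/4

Hugo's mother's ABO genotype from I^A I^B × I^B i: 1/4 I^A I^B, 1/4 I^A i, 1/4 I^B I^B, 1/4 I^B i.
Crossing each possibility with the father I^B I^B and summing P(type B): 1/4·1/2 + 1/4·1/2 + 1/4·1 + 1/4·1 = 3/4.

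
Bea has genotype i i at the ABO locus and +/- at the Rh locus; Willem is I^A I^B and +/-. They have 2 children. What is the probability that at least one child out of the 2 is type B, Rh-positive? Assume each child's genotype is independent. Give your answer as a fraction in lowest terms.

ABO cross i i × I^A I^B → 1/2 A, 1/2 B.
Rh cross +/- × +/- → 3/4 Rh+, 1/4 Rh-; so P(type B, Rh-positive) = 1/2 × 3/4 = 3/8 per child.
P(none) = (5/8)^2 = 25/64; P(at least one) = 1 − 25/64 = 39/64.

39/64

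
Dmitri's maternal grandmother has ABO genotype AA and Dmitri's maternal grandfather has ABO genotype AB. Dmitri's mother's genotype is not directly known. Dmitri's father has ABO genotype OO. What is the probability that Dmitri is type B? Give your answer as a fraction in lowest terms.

Dmitri's mother's ABO genotype from AA × AB: 1/2 AA, 1/2 AB.
Crossing each possibility with the father OO and summing P(type B): 1/2·0 + 1/2·1/2 = 1/4.

1/4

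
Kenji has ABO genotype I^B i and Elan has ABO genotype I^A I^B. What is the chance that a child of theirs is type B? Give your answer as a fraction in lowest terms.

ABO cross I^B i × I^A I^B → offspring phenotypes: 1/4 A, 1/2 B, 1/4 AB.
So P(type B) = 1/2.

1/2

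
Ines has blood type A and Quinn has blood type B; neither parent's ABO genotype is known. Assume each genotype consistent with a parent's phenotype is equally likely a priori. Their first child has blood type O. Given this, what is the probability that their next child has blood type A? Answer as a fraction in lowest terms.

Possible genotypes: Ines ∈ {AA, AO}; Quinn ∈ {BB, BO}.
Weight each parental genotype pair by prior × P(type-O child):
  AO × BO: posterior weight 1; P(next child type A) = 1/4.
Weighted sum = 1/4.

1/4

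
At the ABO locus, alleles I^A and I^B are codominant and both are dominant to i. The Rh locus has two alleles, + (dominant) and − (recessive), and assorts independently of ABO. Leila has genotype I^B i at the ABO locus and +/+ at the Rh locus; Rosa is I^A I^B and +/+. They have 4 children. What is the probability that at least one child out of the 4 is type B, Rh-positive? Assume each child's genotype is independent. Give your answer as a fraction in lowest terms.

15/16

ABO cross I^B i × I^A I^B → 1/4 A, 1/2 B, 1/4 AB.
Rh cross +/+ × +/+ → 1 Rh+; so P(type B, Rh-positive) = 1/2 × 1 = 1/2 per child.
P(none) = (1/2)^4 = 1/16; P(at least one) = 1 − 1/16 = 15/16.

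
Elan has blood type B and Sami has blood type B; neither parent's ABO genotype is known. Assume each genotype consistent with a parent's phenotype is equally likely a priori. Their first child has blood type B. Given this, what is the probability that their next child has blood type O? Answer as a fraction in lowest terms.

1/20

Possible genotypes: Elan ∈ {I^B I^B, I^B i}; Sami ∈ {I^B I^B, I^B i}.
Weight each parental genotype pair by prior × P(type-B child):
  I^B I^B × I^B I^B: posterior weight 4/15; P(next child type O) = 0.
  I^B I^B × I^B i: posterior weight 4/15; P(next child type O) = 0.
  I^B i × I^B I^B: posterior weight 4/15; P(next child type O) = 0.
  I^B i × I^B i: posterior weight 1/5; P(next child type O) = 1/4.
Weighted sum = 1/20.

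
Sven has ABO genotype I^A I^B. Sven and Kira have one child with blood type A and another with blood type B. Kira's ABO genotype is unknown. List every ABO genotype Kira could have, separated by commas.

I^A I^B, I^A i, I^B i, i i

For each candidate genotype of Kira, check whether crossing it with I^A I^B can produce every observed child phenotype.
  I^A I^A → possible child types {A, AB} ✗
  I^A I^B → possible child types {A, B, AB} ✓
  I^A i → possible child types {A, B, AB} ✓
  I^B I^B → possible child types {B, AB} ✗
  I^B i → possible child types {A, B, AB} ✓
  i i → possible child types {A, B} ✓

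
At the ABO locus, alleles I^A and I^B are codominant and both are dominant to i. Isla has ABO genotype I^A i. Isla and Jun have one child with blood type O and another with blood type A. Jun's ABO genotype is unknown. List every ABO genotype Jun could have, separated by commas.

I^A i, I^B i, i i

For each candidate genotype of Jun, check whether crossing it with I^A i can produce every observed child phenotype.
  I^A I^A → possible child types {A} ✗
  I^A I^B → possible child types {A, B, AB} ✗
  I^A i → possible child types {O, A} ✓
  I^B I^B → possible child types {B, AB} ✗
  I^B i → possible child types {O, A, B, AB} ✓
  i i → possible child types {O, A} ✓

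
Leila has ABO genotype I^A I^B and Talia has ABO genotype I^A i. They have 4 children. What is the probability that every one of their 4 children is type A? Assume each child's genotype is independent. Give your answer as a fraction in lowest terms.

1/16

ABO cross I^A I^B × I^A i → 1/2 A, 1/4 B, 1/4 AB.
So P(type A) = 1/2 per child.
All 4 independent: (1/2)^4 = 1/16.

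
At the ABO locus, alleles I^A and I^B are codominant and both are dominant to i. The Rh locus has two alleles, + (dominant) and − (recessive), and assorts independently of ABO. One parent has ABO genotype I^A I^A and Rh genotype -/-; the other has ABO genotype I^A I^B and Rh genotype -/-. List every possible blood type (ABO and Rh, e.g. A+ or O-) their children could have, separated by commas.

A-, AB-

Gametes from I^A I^A × I^A I^B give offspring ABO genotypes I^A I^A, I^A I^B, i.e. phenotypes A, AB.
Rh cross -/- × -/- → phenotypes Rh-.
Combining independently: A-, AB-.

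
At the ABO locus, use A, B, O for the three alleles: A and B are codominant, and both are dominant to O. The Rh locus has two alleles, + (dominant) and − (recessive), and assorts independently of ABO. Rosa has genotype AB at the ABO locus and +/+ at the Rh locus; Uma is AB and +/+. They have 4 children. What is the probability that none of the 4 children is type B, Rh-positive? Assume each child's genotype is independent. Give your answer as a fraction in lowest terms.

81/256

ABO cross AB × AB → 1/4 A, 1/4 B, 1/2 AB.
Rh cross +/+ × +/+ → 1 Rh+; so P(type B, Rh-positive) = 1/4 × 1 = 1/4 per child.
P(not type B, Rh-positive) = 3/4 for one child; (3/4)^4 = 81/256.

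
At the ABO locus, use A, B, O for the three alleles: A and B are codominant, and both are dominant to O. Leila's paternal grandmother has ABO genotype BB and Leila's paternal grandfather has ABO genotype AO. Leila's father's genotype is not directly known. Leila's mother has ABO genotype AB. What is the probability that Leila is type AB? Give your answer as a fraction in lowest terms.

Leila's father's ABO genotype from BB × AO: 1/2 AB, 1/2 BO.
Crossing each possibility with the mother AB and summing P(type AB): 1/2·1/2 + 1/2·1/4 = 3/8.

3/8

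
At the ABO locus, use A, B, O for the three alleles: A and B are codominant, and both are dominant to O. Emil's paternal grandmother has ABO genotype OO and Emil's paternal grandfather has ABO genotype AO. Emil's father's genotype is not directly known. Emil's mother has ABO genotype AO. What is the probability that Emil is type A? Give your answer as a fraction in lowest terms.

5/8

Emil's father's ABO genotype from OO × AO: 1/2 AO, 1/2 OO.
Crossing each possibility with the mother AO and summing P(type A): 1/2·3/4 + 1/2·1/2 = 5/8.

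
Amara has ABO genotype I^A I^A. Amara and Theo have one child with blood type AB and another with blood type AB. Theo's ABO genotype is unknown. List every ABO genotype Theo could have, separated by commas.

For each candidate genotype of Theo, check whether crossing it with I^A I^A can produce every observed child phenotype.
  I^A I^A → possible child types {A} ✗
  I^A I^B → possible child types {A, AB} ✓
  I^A i → possible child types {A} ✗
  I^B I^B → possible child types {AB} ✓
  I^B i → possible child types {A, AB} ✓
  i i → possible child types {A} ✗

I^A I^B, I^B I^B, I^B i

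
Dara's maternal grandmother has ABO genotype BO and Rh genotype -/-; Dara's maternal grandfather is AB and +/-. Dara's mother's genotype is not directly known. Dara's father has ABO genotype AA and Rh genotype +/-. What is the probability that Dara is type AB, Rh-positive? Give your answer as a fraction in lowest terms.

Dara's mother's ABO genotype from BO × AB: 1/4 AB, 1/4 AO, 1/4 BB, 1/4 BO.
Crossing each possibility with the father AA and summing P(type AB): 1/4·1/2 + 1/4·0 + 1/4·1 + 1/4·1/2 = 1/2.
Similarly for Rh via the mother's Rh distribution: P(Rh+) = 5/8.
Independent loci: 1/2 × 5/8 = 5/16.

5/16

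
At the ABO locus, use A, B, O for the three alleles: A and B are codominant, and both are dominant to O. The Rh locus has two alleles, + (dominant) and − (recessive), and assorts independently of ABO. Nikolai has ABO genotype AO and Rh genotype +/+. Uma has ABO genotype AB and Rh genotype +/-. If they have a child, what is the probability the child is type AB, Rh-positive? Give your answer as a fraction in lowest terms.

1/4

ABO cross AO × AB → offspring phenotypes: 1/2 A, 1/4 B, 1/4 AB.
Rh cross +/+ × +/- → 1 Rh+.
Independent loci: P(type AB, Rh-positive) = 1/4 × 1 = 1/4.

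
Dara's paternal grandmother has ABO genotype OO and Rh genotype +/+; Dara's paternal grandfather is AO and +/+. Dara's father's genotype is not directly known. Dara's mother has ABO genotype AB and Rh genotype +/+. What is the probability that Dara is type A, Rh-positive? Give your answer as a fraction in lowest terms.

Dara's father's ABO genotype from OO × AO: 1/2 AO, 1/2 OO.
Crossing each possibility with the mother AB and summing P(type A): 1/2·1/2 + 1/2·1/2 = 1/2.
Similarly for Rh via the father's Rh distribution: P(Rh+) = 1.
Independent loci: 1/2 × 1 = 1/2.

1/2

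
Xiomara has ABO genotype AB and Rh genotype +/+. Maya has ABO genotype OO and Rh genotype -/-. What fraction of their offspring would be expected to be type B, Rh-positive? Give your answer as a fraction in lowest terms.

ABO cross AB × OO → offspring phenotypes: 1/2 A, 1/2 B.
Rh cross +/+ × -/- → 1 Rh+.
Independent loci: P(type B, Rh-positive) = 1/2 × 1 = 1/2.

1/2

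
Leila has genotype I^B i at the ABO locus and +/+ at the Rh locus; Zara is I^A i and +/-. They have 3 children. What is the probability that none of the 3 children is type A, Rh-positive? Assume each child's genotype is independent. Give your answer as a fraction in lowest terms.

ABO cross I^B i × I^A i → 1/4 O, 1/4 A, 1/4 B, 1/4 AB.
Rh cross +/+ × +/- → 1 Rh+; so P(type A, Rh-positive) = 1/4 × 1 = 1/4 per child.
P(not type A, Rh-positive) = 3/4 for one child; (3/4)^3 = 27/64.

27/64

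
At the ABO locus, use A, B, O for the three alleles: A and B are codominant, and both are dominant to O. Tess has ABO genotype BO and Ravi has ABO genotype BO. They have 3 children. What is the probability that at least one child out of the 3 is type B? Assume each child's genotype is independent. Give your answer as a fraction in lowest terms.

ABO cross BO × BO → 1/4 O, 3/4 B.
So P(type B) = 3/4 per child.
P(none) = (1/4)^3 = 1/64; P(at least one) = 1 − 1/64 = 63/64.

63/64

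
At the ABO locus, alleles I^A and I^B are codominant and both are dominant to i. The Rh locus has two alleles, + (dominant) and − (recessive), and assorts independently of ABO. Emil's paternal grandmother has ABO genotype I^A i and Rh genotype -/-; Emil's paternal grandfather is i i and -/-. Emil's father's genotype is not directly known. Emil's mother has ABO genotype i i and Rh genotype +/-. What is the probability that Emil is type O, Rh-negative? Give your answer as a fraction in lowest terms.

3/8

Emil's father's ABO genotype from I^A i × i i: 1/2 I^A i, 1/2 i i.
Crossing each possibility with the mother i i and summing P(type O): 1/2·1/2 + 1/2·1 = 3/4.
Similarly for Rh via the father's Rh distribution: P(Rh-) = 1/2.
Independent loci: 3/4 × 1/2 = 3/8.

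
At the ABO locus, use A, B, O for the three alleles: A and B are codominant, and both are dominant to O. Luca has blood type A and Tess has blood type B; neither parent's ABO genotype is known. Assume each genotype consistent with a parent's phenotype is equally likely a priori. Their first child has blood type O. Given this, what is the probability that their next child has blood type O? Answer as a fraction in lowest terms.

Possible genotypes: Luca ∈ {AA, AO}; Tess ∈ {BB, BO}.
Weight each parental genotype pair by prior × P(type-O child):
  AO × BO: posterior weight 1; P(next child type O) = 1/4.
Weighted sum = 1/4.

1/4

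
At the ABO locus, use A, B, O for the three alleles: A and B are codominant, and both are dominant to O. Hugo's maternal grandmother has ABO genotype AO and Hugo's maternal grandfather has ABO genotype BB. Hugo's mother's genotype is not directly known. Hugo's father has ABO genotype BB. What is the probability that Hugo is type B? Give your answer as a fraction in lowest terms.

3/4

Hugo's mother's ABO genotype from AO × BB: 1/2 AB, 1/2 BO.
Crossing each possibility with the father BB and summing P(type B): 1/2·1/2 + 1/2·1 = 3/4.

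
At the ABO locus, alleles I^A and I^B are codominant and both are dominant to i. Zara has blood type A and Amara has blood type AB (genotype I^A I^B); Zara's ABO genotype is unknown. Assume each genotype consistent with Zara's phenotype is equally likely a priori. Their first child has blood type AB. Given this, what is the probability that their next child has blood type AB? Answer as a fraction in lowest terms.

5/12

Possible genotypes: Zara ∈ {I^A I^A, I^A i}; Amara ∈ {I^A I^B}.
Weight each parental genotype pair by prior × P(type-AB child):
  I^A I^A × I^A I^B: posterior weight 2/3; P(next child type AB) = 1/2.
  I^A i × I^A I^B: posterior weight 1/3; P(next child type AB) = 1/4.
Weighted sum = 5/12.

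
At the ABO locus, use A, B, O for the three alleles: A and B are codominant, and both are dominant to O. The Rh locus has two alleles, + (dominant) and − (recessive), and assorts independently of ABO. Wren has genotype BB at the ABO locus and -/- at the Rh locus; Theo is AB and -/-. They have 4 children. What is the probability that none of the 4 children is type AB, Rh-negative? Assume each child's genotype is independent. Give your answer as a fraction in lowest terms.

1/16

ABO cross BB × AB → 1/2 B, 1/2 AB.
Rh cross -/- × -/- → 1 Rh-; so P(type AB, Rh-negative) = 1/2 × 1 = 1/2 per child.
P(not type AB, Rh-negative) = 1/2 for one child; (1/2)^4 = 1/16.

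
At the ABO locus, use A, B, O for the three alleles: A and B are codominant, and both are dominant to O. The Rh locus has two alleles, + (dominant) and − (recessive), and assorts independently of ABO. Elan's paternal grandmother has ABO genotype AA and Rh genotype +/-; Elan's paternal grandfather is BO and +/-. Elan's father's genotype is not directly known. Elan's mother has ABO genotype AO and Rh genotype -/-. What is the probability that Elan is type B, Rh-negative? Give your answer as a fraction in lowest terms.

1/16

Elan's father's ABO genotype from AA × BO: 1/2 AB, 1/2 AO.
Crossing each possibility with the mother AO and summing P(type B): 1/2·1/4 + 1/2·0 = 1/8.
Similarly for Rh via the father's Rh distribution: P(Rh-) = 1/2.
Independent loci: 1/8 × 1/2 = 1/16.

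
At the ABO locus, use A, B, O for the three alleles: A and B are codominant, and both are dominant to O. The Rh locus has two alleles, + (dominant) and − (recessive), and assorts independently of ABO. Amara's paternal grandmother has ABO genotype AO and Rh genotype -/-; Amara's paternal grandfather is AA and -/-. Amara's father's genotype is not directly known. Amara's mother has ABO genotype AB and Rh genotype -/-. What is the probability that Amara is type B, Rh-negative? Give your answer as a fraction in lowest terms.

Amara's father's ABO genotype from AO × AA: 1/2 AA, 1/2 AO.
Crossing each possibility with the mother AB and summing P(type B): 1/2·0 + 1/2·1/4 = 1/8.
Similarly for Rh via the father's Rh distribution: P(Rh-) = 1.
Independent loci: 1/8 × 1 = 1/8.

1/8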